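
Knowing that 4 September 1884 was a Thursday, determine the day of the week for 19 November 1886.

Friday

September 1884: 30 − 4 = 26 days remain.
Then 25 full months totalling 761 days.
November 1–19, 1886: 19 days.
Total: 26 + 761 + 19 = 806 days.
806 mod 7 = 1, so 1 day after Thursday is Friday.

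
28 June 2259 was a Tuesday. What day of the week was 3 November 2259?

June 2259: 30 − 28 = 2 days remain.
Then July (31), August (31), September (30), October (31): 31 + 31 + 30 + 31 = 123 days.
November 1–3, 2259: 3 days.
Total: 2 + 123 + 3 = 128 days.
128 mod 7 = 2, so 2 days after Tuesday is Thursday.

Thursday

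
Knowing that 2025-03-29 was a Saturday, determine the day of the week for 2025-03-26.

Wednesday

Count forward from the earlier date (March 26, 2025) to the later (March 29, 2025):
Within March 2025: 29 − 26 = 3 days.
3 mod 7 = 3, so 3 days before Saturday is Wednesday.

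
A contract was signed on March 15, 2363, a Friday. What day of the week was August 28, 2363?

Wednesday

March 2363: 31 − 15 = 16 days remain.
Then April (30), May (31), June (30), July (31): 30 + 31 + 30 + 31 = 122 days.
August 1–28, 2363: 28 days.
Total: 16 + 122 + 28 = 166 days.
166 mod 7 = 5, so 5 days after Friday is Wednesday.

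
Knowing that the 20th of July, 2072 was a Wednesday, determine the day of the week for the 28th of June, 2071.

Count forward from the earlier date (June 28, 2071) to the later (July 20, 2072):
Day-of-year of June 28, 2071: 179.
Day-of-year of July 20, 2072: 202.
2071 has 365 days, so 365 − 179 = 186 days remain in 2071.
Total: 186 + 202 = 388 days.
388 mod 7 = 3, so 3 days before Wednesday is Sunday.

Sunday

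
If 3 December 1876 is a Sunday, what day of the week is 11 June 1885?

Thursday

Day-of-year of December 3, 1876: 338.
Day-of-year of June 11, 1885: 162.
1876 has 366 days, so 366 − 338 = 28 days remain in 1876.
Full years 1877–1884: 6 common + 2 leap = 6×365 + 2×366 = 2922 days.
Total: 28 + 2922 + 162 = 3112 days.
3112 mod 7 = 4, so 4 days after Sunday is Thursday.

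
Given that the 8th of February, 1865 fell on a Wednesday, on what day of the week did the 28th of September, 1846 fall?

Count forward from the earlier date (September 28, 1846) to the later (February 8, 1865):
From September 28, 1846 to September 28, 1864: 18 years, of which 5 contain a Feb 29 — 13×365 + 5×366 = 6575 days.
September 1864: 30 − 28 = 2 days remain.
Then October (31), November (30), December (31), January (31): 31 + 30 + 31 + 31 = 123 days.
February 1–8, 1865: 8 days (1865 is not a leap year).
Residual: 133 days.
Total: 6708 days.
6708 mod 7 = 2, so 2 days before Wednesday is Monday.

Monday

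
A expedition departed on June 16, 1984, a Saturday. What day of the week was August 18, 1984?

June 1984: 30 − 16 = 14 days remain.
Then July (31): 31 days.
August 1–18, 1984: 18 days.
Total: 14 + 31 + 18 = 63 days.
63 is a multiple of 7, so August 18, 1984 falls on the same weekday: Saturday.

Saturday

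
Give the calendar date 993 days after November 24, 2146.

August 13, 2149

Count 993 days after November 24, 2146:
November 24, 2146 → November 24, 2147: 365 days.
November 24, 2147 → November 24, 2148: 366 days (2148 is a leap year).
November 2148: 30 − 24 = 6 days remain.
Then December (31), January (31), February 2149 (28), March (31), April (30), May (31), June (30), July (31): 31 + 31 + 28 + 31 + 30 + 31 + 30 + 31 = 243 days.
August 1–13, 2149: 13 days.
Residual: 262 days.
Total: 993 days.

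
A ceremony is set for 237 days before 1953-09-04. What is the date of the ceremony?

1953-01-10

Count 237 days before September 4, 1953:
January 1953: 31 − 10 = 21 days remain.
Then February 1953 (28), March (31), April (30), May (31), June (30), July (31), August (31): 28 + 31 + 30 + 31 + 30 + 31 + 31 = 212 days.
September 1–4, 1953: 4 days.
Total: 21 + 212 + 4 = 237 days.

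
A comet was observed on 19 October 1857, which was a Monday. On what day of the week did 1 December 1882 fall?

Friday

From October 19, 1857 to October 19, 1882: 25 years, of which 6 contain a Feb 29 — 19×365 + 6×366 = 9131 days.
October 1882: 31 − 19 = 12 days remain.
Then November (30): 30 days.
December 1, 1882: 1 day.
Residual: 43 days.
Total: 9174 days.
9174 mod 7 = 4, so 4 days after Monday is Friday.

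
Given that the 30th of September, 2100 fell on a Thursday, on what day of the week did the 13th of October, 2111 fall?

Tuesday

Day-of-year of September 30, 2100: 273.
Day-of-year of October 13, 2111: 286.
2100 has 365 days, so 365 − 273 = 92 days remain in 2100.
Full years 2101–2110: 8 common + 2 leap = 8×365 + 2×366 = 3652 days.
Total: 92 + 3652 + 286 = 4030 days.
4030 mod 7 = 5, so 5 days after Thursday is Tuesday.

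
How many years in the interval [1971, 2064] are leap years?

24

Years divisible by 4: 1972, 1976, …, 2064 — 24 in all.
2000 is divisible by 400, so still leap.
No century exceptions apply. Count: 24.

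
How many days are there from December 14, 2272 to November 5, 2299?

Day-of-year of December 14, 2272: 349.
Day-of-year of November 5, 2299: 309.
2272 has 366 days, so 366 − 349 = 17 days remain in 2272.
Full years 2273–2298: 20 common + 6 leap = 20×365 + 6×366 = 9496 days.
Total: 17 + 9496 + 309 = 9822 days.

9822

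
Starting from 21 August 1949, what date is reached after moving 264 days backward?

30 November 1948

Count 264 days before August 21, 1949:
Day-of-year of November 30, 1948: 335.
Day-of-year of August 21, 1949: 233.
1948 has 366 days, so 366 − 335 = 31 days remain in 1948.
Total: 31 + 233 = 264 days.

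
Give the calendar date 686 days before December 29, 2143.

February 11, 2142

Count 686 days before December 29, 2143:
February 11, 2142 → February 11, 2143: 365 days.
February 2143: 28 − 11 = 17 days remain (2143 is not a leap year, so February has 28 days).
Then 9 full months totalling 275 days.
December 1–29, 2143: 29 days.
Residual: 321 days.
Total: 686 days.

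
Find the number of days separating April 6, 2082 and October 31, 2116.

12626

From April 6, 2082 to April 6, 2116: 34 years, of which 8 contain a Feb 29 — 26×365 + 8×366 = 12418 days.
(2100 is not a leap year (divisible by 100 but not 400).)
April 2116: 30 − 6 = 24 days remain.
Then May (31), June (30), July (31), August (31), September (30): 31 + 30 + 31 + 31 + 30 = 153 days.
October 1–31, 2116: 31 days.
Residual: 208 days.
Total: 12626 days.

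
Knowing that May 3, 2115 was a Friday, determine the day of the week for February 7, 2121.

May 3, 2115 → May 3, 2116: 366 days (2116 is a leap year).
May 3, 2116 → May 3, 2117: 365 days.
May 3, 2117 → May 3, 2118: 365 days.
May 3, 2118 → May 3, 2119: 365 days.
May 3, 2119 → May 3, 2120: 366 days (2120 is a leap year).
May 2120: 31 − 3 = 28 days remain.
Then June (30), July (31), August (31), September (30), October (31), November (30), December (31), January (31): 30 + 31 + 31 + 30 + 31 + 30 + 31 + 31 = 245 days.
February 1–7, 2121: 7 days (2121 is not a leap year).
Residual: 280 days.
Total: 2107 days.
2107 is a multiple of 7, so February 7, 2121 falls on the same weekday: Friday.

Friday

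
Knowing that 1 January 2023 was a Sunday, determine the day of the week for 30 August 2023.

January 2023: 31 − 1 = 30 days remain.
Then February 2023 (28), March (31), April (30), May (31), June (30), July (31): 28 + 31 + 30 + 31 + 30 + 31 = 181 days.
August 1–30, 2023: 30 days.
Total: 30 + 181 + 30 = 241 days.
241 mod 7 = 3, so 3 days after Sunday is Wednesday.

Wednesday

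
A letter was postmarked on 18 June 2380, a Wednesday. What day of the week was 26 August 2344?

Count forward from the earlier date (August 26, 2344) to the later (June 18, 2380):
From August 26, 2344 to August 26, 2379: 35 years, of which 8 contain a Feb 29 — 27×365 + 8×366 = 12783 days.
August 2379: 31 − 26 = 5 days remain.
Then 9 full months totalling 274 days.
June 1–18, 2380: 18 days.
Residual: 297 days.
Total: 13080 days.
13080 mod 7 = 4, so 4 days before Wednesday is Saturday.

Saturday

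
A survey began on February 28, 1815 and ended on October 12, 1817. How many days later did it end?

Day-of-year of February 28, 1815: 59.
Day-of-year of October 12, 1817: 285.
1815 has 365 days, so 365 − 59 = 306 days remain in 1815.
Full years: 1816: 366. Sum = 366.
Total: 306 + 366 + 285 = 957 days.

957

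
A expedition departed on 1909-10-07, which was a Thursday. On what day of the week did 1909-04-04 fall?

Count forward from the earlier date (April 4, 1909) to the later (October 7, 1909):
April 1909: 30 − 4 = 26 days remain.
Then May (31), June (30), July (31), August (31), September (30): 31 + 30 + 31 + 31 + 30 = 153 days.
October 1–7, 1909: 7 days.
Total: 26 + 153 + 7 = 186 days.
186 mod 7 = 4, so 4 days before Thursday is Sunday.

Sunday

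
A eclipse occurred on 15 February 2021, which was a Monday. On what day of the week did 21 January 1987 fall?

Count forward from the earlier date (January 21, 1987) to the later (February 15, 2021):
From January 21, 1987 to January 21, 2021: 34 years, of which 9 contain a Feb 29 — 25×365 + 9×366 = 12419 days.
(2000 is a leap year (divisible by 400).)
January 2021: 31 − 21 = 10 days remain.
February 1–15, 2021: 15 days (2021 is not a leap year).
Residual: 25 days.
Total: 12444 days.
12444 mod 7 = 5, so 5 days before Monday is Wednesday.

Wednesday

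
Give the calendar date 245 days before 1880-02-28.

1879-06-28

Count 245 days before February 28, 1880:
Day-of-year of June 28, 1879: 179.
Day-of-year of February 28, 1880: 59.
1879 has 365 days, so 365 − 179 = 186 days remain in 1879.
Total: 186 + 59 = 245 days.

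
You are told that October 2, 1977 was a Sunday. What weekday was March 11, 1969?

Count forward from the earlier date (March 11, 1969) to the later (October 2, 1977):
From March 11, 1969 to March 11, 1977: 8 years, of which 2 contain a Feb 29 — 6×365 + 2×366 = 2922 days.
March 1977: 31 − 11 = 20 days remain.
Then April (30), May (31), June (30), July (31), August (31), September (30): 30 + 31 + 30 + 31 + 31 + 30 = 183 days.
October 1–2, 1977: 2 days.
Residual: 205 days.
Total: 3127 days.
3127 mod 7 = 5, so 5 days before Sunday is Tuesday.

Tuesday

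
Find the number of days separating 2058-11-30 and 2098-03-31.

14366

From November 30, 2058 to November 30, 2097: 39 years, of which 10 contain a Feb 29 — 29×365 + 10×366 = 14245 days.
November 2097: 30 − 30 = 0 days remain.
Then December (31), January (31), February 2098 (28): 31 + 31 + 28 = 90 days.
March 1–31, 2098: 31 days.
Residual: 121 days.
Total: 14366 days.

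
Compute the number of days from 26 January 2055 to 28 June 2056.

519

January 26, 2055 → January 26, 2056: 365 days.
January 2056: 31 − 26 = 5 days remain.
Then February 2056 (29), March (31), April (30), May (31): 29 + 31 + 30 + 31 = 121 days.
June 1–28, 2056: 28 days.
Residual: 154 days.
Total: 519 days.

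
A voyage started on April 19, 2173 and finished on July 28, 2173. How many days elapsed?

100

April 2173: 30 − 19 = 11 days remain.
Then May (31), June (30): 31 + 30 = 61 days.
July 1–28, 2173: 28 days.
Total: 11 + 61 + 28 = 100 days.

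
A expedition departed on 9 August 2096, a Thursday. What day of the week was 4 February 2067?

Count forward from the earlier date (February 4, 2067) to the later (August 9, 2096):
Day-of-year of February 4, 2067: 35.
Day-of-year of August 9, 2096: 222.
2067 has 365 days, so 365 − 35 = 330 days remain in 2067.
Full years 2068–2095: 21 common + 7 leap = 21×365 + 7×366 = 10227 days.
Total: 330 + 10227 + 222 = 10779 days.
10779 mod 7 = 6, so 6 days before Thursday is Friday.

Friday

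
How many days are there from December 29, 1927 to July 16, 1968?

Day-of-year of December 29, 1927: 363.
Day-of-year of July 16, 1968: 198.
1927 has 365 days, so 365 − 363 = 2 days remain in 1927.
Full years 1928–1967: 30 common + 10 leap = 30×365 + 10×366 = 14610 days.
Total: 2 + 14610 + 198 = 14810 days.

14810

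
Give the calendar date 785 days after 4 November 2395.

28 December 2397

Count 785 days after November 4, 2395:
Day-of-year of November 4, 2395: 308.
Day-of-year of December 28, 2397: 362.
2395 has 365 days, so 365 − 308 = 57 days remain in 2395.
Full years: 2396: 366. Sum = 366.
Total: 57 + 366 + 362 = 785 days.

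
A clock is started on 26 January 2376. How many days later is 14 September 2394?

6806

From January 26, 2376 to January 26, 2394: 18 years, of which 5 contain a Feb 29 — 13×365 + 5×366 = 6575 days.
January 2394: 31 − 26 = 5 days remain.
Then February 2394 (28), March (31), April (30), May (31), June (30), July (31), August (31): 28 + 31 + 30 + 31 + 30 + 31 + 31 = 212 days.
September 1–14, 2394: 14 days.
Residual: 231 days.
Total: 6806 days.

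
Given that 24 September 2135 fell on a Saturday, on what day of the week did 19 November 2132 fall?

Count forward from the earlier date (November 19, 2132) to the later (September 24, 2135):
November 19, 2132 → November 19, 2133: 365 days.
November 19, 2133 → November 19, 2134: 365 days.
November 2134: 30 − 19 = 11 days remain.
Then 9 full months totalling 274 days.
September 1–24, 2135: 24 days.
Residual: 309 days.
Total: 1039 days.
1039 mod 7 = 3, so 3 days before Saturday is Wednesday.

Wednesday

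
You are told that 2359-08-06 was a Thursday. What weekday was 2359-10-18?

August 2359: 31 − 6 = 25 days remain.
Then September (30): 30 days.
October 1–18, 2359: 18 days.
Total: 25 + 30 + 18 = 73 days.
73 mod 7 = 3, so 3 days after Thursday is Sunday.

Sunday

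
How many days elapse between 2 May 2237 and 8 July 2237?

May 2237: 31 − 2 = 29 days remain.
Then June (30): 30 days.
July 1–8, 2237: 8 days.
Total: 29 + 30 + 8 = 67 days.

67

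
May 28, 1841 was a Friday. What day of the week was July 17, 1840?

Friday

Count forward from the earlier date (July 17, 1840) to the later (May 28, 1841):
Day-of-year of July 17, 1840: 199.
Day-of-year of May 28, 1841: 148.
1840 has 366 days, so 366 − 199 = 167 days remain in 1840.
Total: 167 + 148 = 315 days.
315 is a multiple of 7, so July 17, 1840 falls on the same weekday: Friday.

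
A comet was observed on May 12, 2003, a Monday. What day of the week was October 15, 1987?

Thursday

Count forward from the earlier date (October 15, 1987) to the later (May 12, 2003):
Day-of-year of October 15, 1987: 288.
Day-of-year of May 12, 2003: 132.
1987 has 365 days, so 365 − 288 = 77 days remain in 1987.
Full years 1988–2002: 11 common + 4 leap = 11×365 + 4×366 = 5479 days.
Total: 77 + 5479 + 132 = 5688 days.
5688 mod 7 = 4, so 4 days before Monday is Thursday.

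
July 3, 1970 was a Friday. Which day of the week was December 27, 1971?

Monday

Day-of-year of July 3, 1970: 184.
Day-of-year of December 27, 1971: 361.
1970 has 365 days, so 365 − 184 = 181 days remain in 1970.
Total: 181 + 361 = 542 days.
542 mod 7 = 3, so 3 days after Friday is Monday.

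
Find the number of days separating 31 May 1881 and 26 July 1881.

May 1881: 31 − 31 = 0 days remain.
Then June (30): 30 days.
July 1–26, 1881: 26 days.
Total: 0 + 30 + 26 = 56 days.

56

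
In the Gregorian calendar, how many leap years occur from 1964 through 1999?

Years divisible by 4 in [1964, 1999]: 1964, 1968, 1972, 1976, 1980, 1984, 1988, 1992, 1996.
No century exceptions apply. Count: 9.

9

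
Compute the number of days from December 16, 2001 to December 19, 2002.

368

December 16, 2001 → December 16, 2002: 365 days.
Within December 2002: 19 − 16 = 3 days.
Total: 368 days.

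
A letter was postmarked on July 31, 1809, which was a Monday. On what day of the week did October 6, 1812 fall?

Day-of-year of July 31, 1809: 212.
Day-of-year of October 6, 1812: 280.
1809 has 365 days, so 365 − 212 = 153 days remain in 1809.
Full years: 1810: 365; 1811: 365. Sum = 730.
Total: 153 + 730 + 280 = 1163 days.
1163 mod 7 = 1, so 1 day after Monday is Tuesday.

Tuesday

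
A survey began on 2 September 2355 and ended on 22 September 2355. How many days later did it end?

Within September 2355: 22 − 2 = 20 days.

20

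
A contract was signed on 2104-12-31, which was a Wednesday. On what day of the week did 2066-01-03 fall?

Sunday

Count forward from the earlier date (January 3, 2066) to the later (December 31, 2104):
Day-of-year of January 3, 2066: 3.
Day-of-year of December 31, 2104: 366.
2066 has 365 days, so 365 − 3 = 362 days remain in 2066.
Full years 2067–2103: 29 common + 8 leap = 29×365 + 8×366 = 13513 days.
Total: 362 + 13513 + 366 = 14241 days.
14241 mod 7 = 3, so 3 days before Wednesday is Sunday.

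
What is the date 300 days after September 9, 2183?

July 5, 2184

Count 300 days after September 9, 2183:
September 2183: 30 − 9 = 21 days remain.
Then 9 full months totalling 274 days.
July 1–5, 2184: 5 days.
Total: 21 + 274 + 5 = 300 days.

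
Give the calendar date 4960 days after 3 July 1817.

31 January 1831

Count 4960 days after July 3, 1817:
Day-of-year of July 3, 1817: 184.
Day-of-year of January 31, 1831: 31.
1817 has 365 days, so 365 − 184 = 181 days remain in 1817.
Full years 1818–1830: 10 common + 3 leap = 10×365 + 3×366 = 4748 days.
Total: 181 + 4748 + 31 = 4960 days.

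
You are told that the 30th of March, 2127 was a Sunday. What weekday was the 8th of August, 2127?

Friday

March 2127: 31 − 30 = 1 day remains.
Then April (30), May (31), June (30), July (31): 30 + 31 + 30 + 31 = 122 days.
August 1–8, 2127: 8 days.
Total: 1 + 122 + 8 = 131 days.
131 mod 7 = 5, so 5 days after Sunday is Friday.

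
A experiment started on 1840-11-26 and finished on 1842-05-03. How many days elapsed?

523

November 1840: 30 − 26 = 4 days remain.
Then 17 full months totalling 516 days.
May 1–3, 1842: 3 days.
Total: 4 + 516 + 3 = 523 days.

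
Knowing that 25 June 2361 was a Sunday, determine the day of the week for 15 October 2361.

June 2361: 30 − 25 = 5 days remain.
Then July (31), August (31), September (30): 31 + 31 + 30 = 92 days.
October 1–15, 2361: 15 days.
Total: 5 + 92 + 15 = 112 days.
112 is a multiple of 7, so 15 October 2361 falls on the same weekday: Sunday.

Sunday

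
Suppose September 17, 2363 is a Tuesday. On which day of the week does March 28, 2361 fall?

Count forward from the earlier date (March 28, 2361) to the later (September 17, 2363):
March 28, 2361 → March 28, 2362: 365 days.
March 28, 2362 → March 28, 2363: 365 days.
March 2363: 31 − 28 = 3 days remain.
Then April (30), May (31), June (30), July (31), August (31): 30 + 31 + 30 + 31 + 31 = 153 days.
September 1–17, 2363: 17 days.
Residual: 173 days.
Total: 903 days.
903 is a multiple of 7, so March 28, 2361 falls on the same weekday: Tuesday.

Tuesday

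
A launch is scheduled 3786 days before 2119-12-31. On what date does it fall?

2109-08-19

Count 3786 days before December 31, 2119:
From August 19, 2109 to August 19, 2119: 10 years, of which 2 contain a Feb 29 — 8×365 + 2×366 = 3652 days.
August 2119: 31 − 19 = 12 days remain.
Then September (30), October (31), November (30): 30 + 31 + 30 = 91 days.
December 1–31, 2119: 31 days.
Residual: 134 days.
Total: 3786 days.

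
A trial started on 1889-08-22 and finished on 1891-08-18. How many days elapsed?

Day-of-year of August 22, 1889: 234.
Day-of-year of August 18, 1891: 230.
1889 has 365 days, so 365 − 234 = 131 days remain in 1889.
Full years: 1890: 365. Sum = 365.
Total: 131 + 365 + 230 = 726 days.

726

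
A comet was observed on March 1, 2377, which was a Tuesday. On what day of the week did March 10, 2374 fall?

Count forward from the earlier date (March 10, 2374) to the later (March 1, 2377):
March 10, 2374 → March 10, 2375: 365 days.
March 10, 2375 → March 10, 2376: 366 days (2376 is a leap year).
March 2376: 31 − 10 = 21 days remain.
Then 11 full months totalling 334 days.
March 1, 2377: 1 day.
Residual: 356 days.
Total: 1087 days.
1087 mod 7 = 2, so 2 days before Tuesday is Sunday.

Sunday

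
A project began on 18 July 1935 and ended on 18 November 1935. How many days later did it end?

123

July 1935: 31 − 18 = 13 days remain.
Then August (31), September (30), October (31): 31 + 30 + 31 = 92 days.
November 1–18, 1935: 18 days.
Total: 13 + 92 + 18 = 123 days.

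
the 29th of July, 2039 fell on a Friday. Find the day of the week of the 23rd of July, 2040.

Day-of-year of July 29, 2039: 210.
Day-of-year of July 23, 2040: 205.
2039 has 365 days, so 365 − 210 = 155 days remain in 2039.
Total: 155 + 205 = 360 days.
360 mod 7 = 3, so 3 days after Friday is Monday.

Monday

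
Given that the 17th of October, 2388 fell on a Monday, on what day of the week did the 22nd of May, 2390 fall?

Day-of-year of October 17, 2388: 291.
Day-of-year of May 22, 2390: 142.
2388 has 366 days, so 366 − 291 = 75 days remain in 2388.
Full years: 2389: 365. Sum = 365.
Total: 75 + 365 + 142 = 582 days.
582 mod 7 = 1, so 1 day after Monday is Tuesday.

Tuesday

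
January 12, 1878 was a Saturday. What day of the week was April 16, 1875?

Count forward from the earlier date (April 16, 1875) to the later (January 12, 1878):
Day-of-year of April 16, 1875: 106.
Day-of-year of January 12, 1878: 12.
1875 has 365 days, so 365 − 106 = 259 days remain in 1875.
Full years: 1876: 366; 1877: 365. Sum = 731.
Total: 259 + 731 + 12 = 1002 days.
1002 mod 7 = 1, so 1 day before Saturday is Friday.

Friday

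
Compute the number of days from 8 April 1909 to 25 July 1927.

Day-of-year of April 8, 1909: 98.
Day-of-year of July 25, 1927: 206.
1909 has 365 days, so 365 − 98 = 267 days remain in 1909.
Full years 1910–1926: 13 common + 4 leap = 13×365 + 4×366 = 6209 days.
Total: 267 + 6209 + 206 = 6682 days.

6682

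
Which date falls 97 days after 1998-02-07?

1998-05-15

Count 97 days after February 7, 1998:
February 1998: 28 − 7 = 21 days remain (1998 is not a leap year, so February has 28 days).
Then March (31), April (30): 31 + 30 = 61 days.
May 1–15, 1998: 15 days.
Total: 21 + 61 + 15 = 97 days.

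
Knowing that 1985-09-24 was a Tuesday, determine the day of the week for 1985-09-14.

Saturday

Count forward from the earlier date (September 14, 1985) to the later (September 24, 1985):
Within September 1985: 24 − 14 = 10 days.
10 mod 7 = 3, so 3 days before Tuesday is Saturday.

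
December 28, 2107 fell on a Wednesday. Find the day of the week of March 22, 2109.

Day-of-year of December 28, 2107: 362.
Day-of-year of March 22, 2109: 81.
2107 has 365 days, so 365 − 362 = 3 days remain in 2107.
Full years: 2108: 366. Sum = 366.
Total: 3 + 366 + 81 = 450 days.
450 mod 7 = 2, so 2 days after Wednesday is Friday.

Friday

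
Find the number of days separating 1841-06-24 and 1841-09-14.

June 1841: 30 − 24 = 6 days remain.
Then July (31), August (31): 31 + 31 = 62 days.
September 1–14, 1841: 14 days.
Total: 6 + 62 + 14 = 82 days.

82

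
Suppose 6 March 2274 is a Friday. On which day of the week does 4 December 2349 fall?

From March 6, 2274 to March 6, 2349: 75 years, of which 18 contain a Feb 29 — 57×365 + 18×366 = 27393 days.
(2300 is not a leap year (divisible by 100 but not 400).)
March 2349: 31 − 6 = 25 days remain.
Then April (30), May (31), June (30), July (31), August (31), September (30), October (31), November (30): 30 + 31 + 30 + 31 + 31 + 30 + 31 + 30 = 244 days.
December 1–4, 2349: 4 days.
Residual: 273 days.
Total: 27666 days.
27666 mod 7 = 2, so 2 days after Friday is Sunday.

Sunday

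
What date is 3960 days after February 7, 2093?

December 13, 2103

Count 3960 days after February 7, 2093:
From February 7, 2093 to February 7, 2103: 10 years, of which 1 contains a Feb 29 — 9×365 + 1×366 = 3651 days.
(2100 is not a leap year (divisible by 100 but not 400).)
February 2103: 28 − 7 = 21 days remain (2103 is not a leap year, so February has 28 days).
Then 9 full months totalling 275 days.
December 1–13, 2103: 13 days.
Residual: 309 days.
Total: 3960 days.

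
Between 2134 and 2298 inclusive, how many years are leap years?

Years divisible by 4: 2136, 2140, …, 2296 — 41 in all.
Of these, 2200 is divisible by 100 but not 400, so not leap.
Leap years: 41 − 1 = 40.

40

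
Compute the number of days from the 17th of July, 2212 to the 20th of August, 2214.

764

July 2212: 31 − 17 = 14 days remain.
Then 24 full months totalling 730 days.
August 1–20, 2214: 20 days.
Total: 14 + 730 + 20 = 764 days.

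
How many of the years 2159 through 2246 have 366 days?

21

Years divisible by 4: 2160, 2164, …, 2244 — 22 in all.
Of these, 2200 is divisible by 100 but not 400, so not leap.
Leap years: 22 − 1 = 21.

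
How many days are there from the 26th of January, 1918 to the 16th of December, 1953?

13108

Day-of-year of January 26, 1918: 26.
Day-of-year of December 16, 1953: 350.
1918 has 365 days, so 365 − 26 = 339 days remain in 1918.
Full years 1919–1952: 25 common + 9 leap = 25×365 + 9×366 = 12419 days.
Total: 339 + 12419 + 350 = 13108 days.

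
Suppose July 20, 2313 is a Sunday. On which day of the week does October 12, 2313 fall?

July 2313: 31 − 20 = 11 days remain.
Then August (31), September (30): 31 + 30 = 61 days.
October 1–12, 2313: 12 days.
Total: 11 + 61 + 12 = 84 days.
84 is a multiple of 7, so October 12, 2313 falls on the same weekday: Sunday.

Sunday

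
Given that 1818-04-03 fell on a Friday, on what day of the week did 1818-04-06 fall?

Monday

Within April 1818: 6 − 3 = 3 days.
3 mod 7 = 3, so 3 days after Friday is Monday.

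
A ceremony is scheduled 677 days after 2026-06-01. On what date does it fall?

2028-04-08

Count 677 days after June 1, 2026:
Day-of-year of June 1, 2026: 152.
Day-of-year of April 8, 2028: 99.
2026 has 365 days, so 365 − 152 = 213 days remain in 2026.
Full years: 2027: 365. Sum = 365.
Total: 213 + 365 + 99 = 677 days.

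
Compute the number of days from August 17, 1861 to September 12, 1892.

11349

Day-of-year of August 17, 1861: 229.
Day-of-year of September 12, 1892: 256.
1861 has 365 days, so 365 − 229 = 136 days remain in 1861.
Full years 1862–1891: 23 common + 7 leap = 23×365 + 7×366 = 10957 days.
Total: 136 + 10957 + 256 = 11349 days.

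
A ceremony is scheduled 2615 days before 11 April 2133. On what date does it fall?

12 February 2126

Count 2615 days before April 11, 2133:
Day-of-year of February 12, 2126: 43.
Day-of-year of April 11, 2133: 101.
2126 has 365 days, so 365 − 43 = 322 days remain in 2126.
Full years: 2127: 365; 2128: 366; 2129: 365; 2130: 365; 2131: 365; 2132: 366. Sum = 2192.
Total: 322 + 2192 + 101 = 2615 days.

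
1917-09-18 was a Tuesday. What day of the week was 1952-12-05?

Friday

Day-of-year of September 18, 1917: 261.
Day-of-year of December 5, 1952: 340.
1917 has 365 days, so 365 − 261 = 104 days remain in 1917.
Full years 1918–1951: 26 common + 8 leap = 26×365 + 8×366 = 12418 days.
Total: 104 + 12418 + 340 = 12862 days.
12862 mod 7 = 3, so 3 days after Tuesday is Friday.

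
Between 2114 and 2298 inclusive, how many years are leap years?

Years divisible by 4: 2116, 2120, …, 2296 — 46 in all.
Of these, 2200 is divisible by 100 but not 400, so not leap.
Leap years: 46 − 1 = 45.

45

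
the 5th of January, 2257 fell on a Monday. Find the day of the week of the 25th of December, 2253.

Sunday

Count forward from the earlier date (December 25, 2253) to the later (January 5, 2257):
Day-of-year of December 25, 2253: 359.
Day-of-year of January 5, 2257: 5.
2253 has 365 days, so 365 − 359 = 6 days remain in 2253.
Full years: 2254: 365; 2255: 365; 2256: 366. Sum = 1096.
Total: 6 + 1096 + 5 = 1107 days.
1107 mod 7 = 1, so 1 day before Monday is Sunday.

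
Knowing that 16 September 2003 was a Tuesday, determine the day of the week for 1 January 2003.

Wednesday

Count forward from the earlier date (January 1, 2003) to the later (September 16, 2003):
January 2003: 31 − 1 = 30 days remain.
Then February 2003 (28), March (31), April (30), May (31), June (30), July (31), August (31): 28 + 31 + 30 + 31 + 30 + 31 + 31 = 212 days.
September 1–16, 2003: 16 days.
Total: 30 + 212 + 16 = 258 days.
258 mod 7 = 6, so 6 days before Tuesday is Wednesday.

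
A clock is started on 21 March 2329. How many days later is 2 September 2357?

Day-of-year of March 21, 2329: 80.
Day-of-year of September 2, 2357: 245.
2329 has 365 days, so 365 − 80 = 285 days remain in 2329.
Full years 2330–2356: 20 common + 7 leap = 20×365 + 7×366 = 9862 days.
Total: 285 + 9862 + 245 = 10392 days.

10392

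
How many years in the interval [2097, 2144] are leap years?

Years divisible by 4 in [2097, 2144]: 2100, 2104, 2108, 2112, 2116, 2120, 2124, 2128, 2132, 2136, 2140, 2144.
Of these, 2100 is divisible by 100 but not 400, so not leap.
Leap years: 12 − 1 = 11.

11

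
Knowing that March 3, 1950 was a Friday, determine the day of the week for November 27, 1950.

Monday

March 1950: 31 − 3 = 28 days remain.
Then April (30), May (31), June (30), July (31), August (31), September (30), October (31): 30 + 31 + 30 + 31 + 31 + 30 + 31 = 214 days.
November 1–27, 1950: 27 days.
Total: 28 + 214 + 27 = 269 days.
269 mod 7 = 3, so 3 days after Friday is Monday.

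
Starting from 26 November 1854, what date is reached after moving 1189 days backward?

25 August 1851

Count 1189 days before November 26, 1854:
Day-of-year of August 25, 1851: 237.
Day-of-year of November 26, 1854: 330.
1851 has 365 days, so 365 − 237 = 128 days remain in 1851.
Full years: 1852: 366; 1853: 365. Sum = 731.
Total: 128 + 731 + 330 = 1189 days.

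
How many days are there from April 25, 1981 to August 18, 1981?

April 1981: 30 − 25 = 5 days remain.
Then May (31), June (30), July (31): 31 + 30 + 31 = 92 days.
August 1–18, 1981: 18 days.
Total: 5 + 92 + 18 = 115 days.

115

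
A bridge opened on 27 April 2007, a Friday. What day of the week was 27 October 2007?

April 2007: 30 − 27 = 3 days remain.
Then May (31), June (30), July (31), August (31), September (30): 31 + 30 + 31 + 31 + 30 = 153 days.
October 1–27, 2007: 27 days.
Total: 3 + 153 + 27 = 183 days.
183 mod 7 = 1, so 1 day after Friday is Saturday.

Saturday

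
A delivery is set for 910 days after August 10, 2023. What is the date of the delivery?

February 5, 2026

Count 910 days after August 10, 2023:
Day-of-year of August 10, 2023: 222.
Day-of-year of February 5, 2026: 36.
2023 has 365 days, so 365 − 222 = 143 days remain in 2023.
Full years: 2024: 366; 2025: 365. Sum = 731.
Total: 143 + 731 + 36 = 910 days.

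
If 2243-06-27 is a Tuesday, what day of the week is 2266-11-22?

Thursday

From June 27, 2243 to June 27, 2266: 23 years, of which 6 contain a Feb 29 — 17×365 + 6×366 = 8401 days.
June 2266: 30 − 27 = 3 days remain.
Then July (31), August (31), September (30), October (31): 31 + 31 + 30 + 31 = 123 days.
November 1–22, 2266: 22 days.
Residual: 148 days.
Total: 8549 days.
8549 mod 7 = 2, so 2 days after Tuesday is Thursday.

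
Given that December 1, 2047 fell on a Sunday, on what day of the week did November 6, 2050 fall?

December 1, 2047 → December 1, 2048: 366 days (2048 is a leap year).
December 1, 2048 → December 1, 2049: 365 days.
December 2049: 31 − 1 = 30 days remain.
Then 10 full months totalling 304 days.
November 1–6, 2050: 6 days.
Residual: 340 days.
Total: 1071 days.
1071 is a multiple of 7, so November 6, 2050 falls on the same weekday: Sunday.

Sunday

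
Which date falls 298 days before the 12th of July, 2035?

the 17th of September, 2034

Count 298 days before July 12, 2035:
Day-of-year of September 17, 2034: 260.
Day-of-year of July 12, 2035: 193.
2034 has 365 days, so 365 − 260 = 105 days remain in 2034.
Total: 105 + 193 = 298 days.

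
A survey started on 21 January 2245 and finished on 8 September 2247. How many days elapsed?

January 2245: 31 − 21 = 10 days remain.
Then 31 full months totalling 942 days.
September 1–8, 2247: 8 days.
Total: 10 + 942 + 8 = 960 days.

960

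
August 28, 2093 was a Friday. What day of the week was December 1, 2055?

Count forward from the earlier date (December 1, 2055) to the later (August 28, 2093):
From December 1, 2055 to December 1, 2092: 37 years, of which 10 contain a Feb 29 — 27×365 + 10×366 = 13515 days.
December 2092: 31 − 1 = 30 days remain.
Then January (31), February 2093 (28), March (31), April (30), May (31), June (30), July (31): 31 + 28 + 31 + 30 + 31 + 30 + 31 = 212 days.
August 1–28, 2093: 28 days.
Residual: 270 days.
Total: 13785 days.
13785 mod 7 = 2, so 2 days before Friday is Wednesday.

Wednesday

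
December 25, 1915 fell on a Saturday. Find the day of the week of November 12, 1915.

Friday

Count forward from the earlier date (November 12, 1915) to the later (December 25, 1915):
November 1915: 30 − 12 = 18 days remain.
December 1–25, 1915: 25 days.
Total: 18 + 25 = 43 days.
43 mod 7 = 1, so 1 day before Saturday is Friday.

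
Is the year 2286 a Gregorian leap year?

2286 is not a leap year.

No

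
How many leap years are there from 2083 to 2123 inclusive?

Years divisible by 4 in [2083, 2123]: 2084, 2088, 2092, 2096, 2100, 2104, 2108, 2112, 2116, 2120.
Of these, 2100 is divisible by 100 but not 400, so not leap.
Leap years: 10 − 1 = 9.

9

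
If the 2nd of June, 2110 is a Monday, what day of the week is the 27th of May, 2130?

Saturday

From June 2, 2110 to June 2, 2129: 19 years, of which 5 contain a Feb 29 — 14×365 + 5×366 = 6940 days.
June 2129: 30 − 2 = 28 days remain.
Then 10 full months totalling 304 days.
May 1–27, 2130: 27 days.
Residual: 359 days.
Total: 7299 days.
7299 mod 7 = 5, so 5 days after Monday is Saturday.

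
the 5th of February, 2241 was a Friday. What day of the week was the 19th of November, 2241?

Friday

February 2241: 28 − 5 = 23 days remain (2241 is not a leap year, so February has 28 days).
Then March (31), April (30), May (31), June (30), July (31), August (31), September (30), October (31): 31 + 30 + 31 + 30 + 31 + 31 + 30 + 31 = 245 days.
November 1–19, 2241: 19 days.
Total: 23 + 245 + 19 = 287 days.
287 is a multiple of 7, so the 19th of November, 2241 falls on the same weekday: Friday.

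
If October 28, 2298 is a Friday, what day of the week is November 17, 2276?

Count forward from the earlier date (November 17, 2276) to the later (October 28, 2298):
From November 17, 2276 to November 17, 2297: 21 years, of which 5 contain a Feb 29 — 16×365 + 5×366 = 7670 days.
November 2297: 30 − 17 = 13 days remain.
Then 10 full months totalling 304 days.
October 1–28, 2298: 28 days.
Residual: 345 days.
Total: 8015 days.
8015 is a multiple of 7, so November 17, 2276 falls on the same weekday: Friday.

Friday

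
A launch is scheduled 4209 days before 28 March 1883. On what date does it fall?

18 September 1871

Count 4209 days before March 28, 1883:
From September 18, 1871 to September 18, 1882: 11 years, of which 3 contain a Feb 29 — 8×365 + 3×366 = 4018 days.
September 1882: 30 − 18 = 12 days remain.
Then October (31), November (30), December (31), January (31), February 1883 (28): 31 + 30 + 31 + 31 + 28 = 151 days.
March 1–28, 1883: 28 days.
Residual: 191 days.
Total: 4209 days.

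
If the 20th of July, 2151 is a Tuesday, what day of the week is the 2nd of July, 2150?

Thursday

Count forward from the earlier date (July 2, 2150) to the later (July 20, 2151):
Day-of-year of July 2, 2150: 183.
Day-of-year of July 20, 2151: 201.
2150 has 365 days, so 365 − 183 = 182 days remain in 2150.
Total: 182 + 201 = 383 days.
383 mod 7 = 5, so 5 days before Tuesday is Thursday.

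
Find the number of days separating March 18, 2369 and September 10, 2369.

March 2369: 31 − 18 = 13 days remain.
Then April (30), May (31), June (30), July (31), August (31): 30 + 31 + 30 + 31 + 31 = 153 days.
September 1–10, 2369: 10 days.
Total: 13 + 153 + 10 = 176 days.

176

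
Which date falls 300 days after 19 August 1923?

14 June 1924

Count 300 days after August 19, 1923:
Day-of-year of August 19, 1923: 231.
Day-of-year of June 14, 1924: 166.
1923 has 365 days, so 365 − 231 = 134 days remain in 1923.
Total: 134 + 166 = 300 days.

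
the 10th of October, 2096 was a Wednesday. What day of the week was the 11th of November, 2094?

Count forward from the earlier date (November 11, 2094) to the later (October 10, 2096):
November 11, 2094 → November 11, 2095: 365 days.
November 2095: 30 − 11 = 19 days remain.
Then 10 full months totalling 305 days.
October 1–10, 2096: 10 days.
Residual: 334 days.
Total: 699 days.
699 mod 7 = 6, so 6 days before Wednesday is Thursday.

Thursday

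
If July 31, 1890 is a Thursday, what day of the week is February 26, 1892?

Day-of-year of July 31, 1890: 212.
Day-of-year of February 26, 1892: 57.
1890 has 365 days, so 365 − 212 = 153 days remain in 1890.
Full years: 1891: 365. Sum = 365.
Total: 153 + 365 + 57 = 575 days.
575 mod 7 = 1, so 1 day after Thursday is Friday.

Friday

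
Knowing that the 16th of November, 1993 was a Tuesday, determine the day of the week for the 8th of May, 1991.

Wednesday

Count forward from the earlier date (May 8, 1991) to the later (November 16, 1993):
May 8, 1991 → May 8, 1992: 366 days (1992 is a leap year).
May 8, 1992 → May 8, 1993: 365 days.
May 1993: 31 − 8 = 23 days remain.
Then June (30), July (31), August (31), September (30), October (31): 30 + 31 + 31 + 30 + 31 = 153 days.
November 1–16, 1993: 16 days.
Residual: 192 days.
Total: 923 days.
923 mod 7 = 6, so 6 days before Tuesday is Wednesday.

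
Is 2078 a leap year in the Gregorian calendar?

2078 is not a leap year.

No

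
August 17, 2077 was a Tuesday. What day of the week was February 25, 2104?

From August 17, 2077 to August 17, 2103: 26 years, of which 5 contain a Feb 29 — 21×365 + 5×366 = 9495 days.
(2100 is not a leap year (divisible by 100 but not 400).)
August 2103: 31 − 17 = 14 days remain.
Then September (30), October (31), November (30), December (31), January (31): 30 + 31 + 30 + 31 + 31 = 153 days.
February 1–25, 2104: 25 days (2104 is a leap year).
Residual: 192 days.
Total: 9687 days.
9687 mod 7 = 6, so 6 days after Tuesday is Monday.

Monday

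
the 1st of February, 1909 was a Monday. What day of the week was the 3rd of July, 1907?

Count forward from the earlier date (July 3, 1907) to the later (February 1, 1909):
Day-of-year of July 3, 1907: 184.
Day-of-year of February 1, 1909: 32.
1907 has 365 days, so 365 − 184 = 181 days remain in 1907.
Full years: 1908: 366. Sum = 366.
Total: 181 + 366 + 32 = 579 days.
579 mod 7 = 5, so 5 days before Monday is Wednesday.

Wednesday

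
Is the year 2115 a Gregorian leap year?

2115 is not a leap year.

No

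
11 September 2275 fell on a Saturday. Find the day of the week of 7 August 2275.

Saturday

Count forward from the earlier date (August 7, 2275) to the later (September 11, 2275):
August 2275: 31 − 7 = 24 days remain.
September 1–11, 2275: 11 days.
Total: 24 + 11 = 35 days.
35 is a multiple of 7, so 7 August 2275 falls on the same weekday: Saturday.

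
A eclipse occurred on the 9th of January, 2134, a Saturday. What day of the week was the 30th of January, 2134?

Within January 2134: 30 − 9 = 21 days.
21 is a multiple of 7, so the 30th of January, 2134 falls on the same weekday: Saturday.

Saturday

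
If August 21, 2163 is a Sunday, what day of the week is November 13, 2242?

From August 21, 2163 to August 21, 2242: 79 years, of which 19 contain a Feb 29 — 60×365 + 19×366 = 28854 days.
(2200 is not a leap year (divisible by 100 but not 400).)
August 2242: 31 − 21 = 10 days remain.
Then September (30), October (31): 30 + 31 = 61 days.
November 1–13, 2242: 13 days.
Residual: 84 days.
Total: 28938 days.
28938 is a multiple of 7, so November 13, 2242 falls on the same weekday: Sunday.

Sunday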